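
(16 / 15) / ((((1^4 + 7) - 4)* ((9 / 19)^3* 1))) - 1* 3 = -0.49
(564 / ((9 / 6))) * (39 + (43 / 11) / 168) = 3389405/231 = 14672.75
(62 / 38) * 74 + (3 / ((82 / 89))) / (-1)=117.48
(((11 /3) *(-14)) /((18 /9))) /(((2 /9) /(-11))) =2541/2 = 1270.50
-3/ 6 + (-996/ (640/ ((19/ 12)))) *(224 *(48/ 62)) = -132623/310 = -427.82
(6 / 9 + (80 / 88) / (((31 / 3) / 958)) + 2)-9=79741/1023 = 77.95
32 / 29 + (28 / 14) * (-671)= -38886/29 = -1340.90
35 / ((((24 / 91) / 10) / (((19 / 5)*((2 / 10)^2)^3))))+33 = 1249603/37500 = 33.32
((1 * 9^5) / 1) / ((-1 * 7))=-59049/7 = -8435.57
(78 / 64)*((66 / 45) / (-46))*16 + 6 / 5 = 0.58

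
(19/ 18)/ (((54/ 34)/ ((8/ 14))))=0.38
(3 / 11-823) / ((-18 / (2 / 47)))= 1.94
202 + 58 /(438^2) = 19376273/95922 = 202.00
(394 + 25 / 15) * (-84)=-33236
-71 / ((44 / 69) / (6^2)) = -44091/11 = -4008.27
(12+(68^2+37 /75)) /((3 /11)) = 3825107/225 = 17000.48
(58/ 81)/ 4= 29/162 = 0.18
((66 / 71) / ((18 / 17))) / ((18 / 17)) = 3179/3834 = 0.83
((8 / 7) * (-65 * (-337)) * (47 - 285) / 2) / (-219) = 2979080/219 = 13603.11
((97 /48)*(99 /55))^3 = 24642171/512000 = 48.13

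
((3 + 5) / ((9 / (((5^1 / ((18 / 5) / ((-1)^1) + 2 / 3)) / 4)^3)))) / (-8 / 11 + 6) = -46875/3593216 = -0.01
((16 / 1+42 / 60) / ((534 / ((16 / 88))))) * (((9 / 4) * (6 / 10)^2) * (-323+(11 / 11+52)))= -121743/97900 = -1.24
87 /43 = 2.02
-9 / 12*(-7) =21/4 = 5.25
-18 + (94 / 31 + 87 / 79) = -33959/2449 = -13.87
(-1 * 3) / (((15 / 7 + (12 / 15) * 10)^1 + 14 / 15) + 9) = -315/2108 = -0.15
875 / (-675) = -35/27 = -1.30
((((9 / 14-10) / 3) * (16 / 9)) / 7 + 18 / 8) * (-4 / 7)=-7715/9261 = -0.83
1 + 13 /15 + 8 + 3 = 193/15 = 12.87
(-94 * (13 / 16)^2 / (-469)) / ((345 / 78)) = 103259/3451840 = 0.03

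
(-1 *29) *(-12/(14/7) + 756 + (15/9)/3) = -195895/9 = -21766.11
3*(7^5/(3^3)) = 1867.44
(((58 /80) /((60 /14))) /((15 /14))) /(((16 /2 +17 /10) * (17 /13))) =18473/1484100 = 0.01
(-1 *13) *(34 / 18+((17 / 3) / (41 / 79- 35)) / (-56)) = -11254867/457632 = -24.59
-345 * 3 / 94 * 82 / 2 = -42435/94 = -451.44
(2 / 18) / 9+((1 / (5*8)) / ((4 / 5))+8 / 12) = 1841/2592 = 0.71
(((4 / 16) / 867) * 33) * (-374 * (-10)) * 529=320045/17 = 18826.18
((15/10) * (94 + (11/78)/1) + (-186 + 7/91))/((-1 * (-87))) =-775/1508 = -0.51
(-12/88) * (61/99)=-61/726 = -0.08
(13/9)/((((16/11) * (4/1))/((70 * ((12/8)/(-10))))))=-1001/384 = -2.61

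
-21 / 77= -3/11 = -0.27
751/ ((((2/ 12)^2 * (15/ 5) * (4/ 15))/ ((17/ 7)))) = 574515/7 = 82073.57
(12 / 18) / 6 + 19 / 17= 188/153 = 1.23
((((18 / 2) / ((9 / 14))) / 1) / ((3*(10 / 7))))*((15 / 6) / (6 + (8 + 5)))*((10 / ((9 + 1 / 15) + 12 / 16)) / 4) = 1225/11191 = 0.11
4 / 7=0.57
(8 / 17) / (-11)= -8/187 = -0.04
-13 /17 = -0.76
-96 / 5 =-19.20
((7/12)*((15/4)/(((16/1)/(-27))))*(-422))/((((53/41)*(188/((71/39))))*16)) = 193479615/265281536 = 0.73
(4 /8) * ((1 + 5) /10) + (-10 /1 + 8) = -17/10 = -1.70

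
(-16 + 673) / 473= 657/473 = 1.39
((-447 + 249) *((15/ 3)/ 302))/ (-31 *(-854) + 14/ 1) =-45/363608 = 0.00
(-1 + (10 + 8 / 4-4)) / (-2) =-7/2 = -3.50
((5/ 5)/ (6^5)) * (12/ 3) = 1/1944 = 0.00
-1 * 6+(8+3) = 5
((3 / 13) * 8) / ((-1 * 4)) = -6/13 = -0.46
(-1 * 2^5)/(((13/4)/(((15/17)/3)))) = -2.90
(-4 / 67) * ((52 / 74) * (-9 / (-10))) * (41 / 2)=-9594/12395 = -0.77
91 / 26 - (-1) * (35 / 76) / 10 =539/152 = 3.55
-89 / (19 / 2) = -178/19 = -9.37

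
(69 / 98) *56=276/7 = 39.43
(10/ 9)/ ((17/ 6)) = 20/51 = 0.39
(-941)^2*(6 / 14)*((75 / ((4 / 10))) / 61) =996166125/854 = 1166470.87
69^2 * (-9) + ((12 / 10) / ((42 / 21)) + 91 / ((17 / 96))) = -3598434/85 = -42334.52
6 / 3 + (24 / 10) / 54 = 92/45 = 2.04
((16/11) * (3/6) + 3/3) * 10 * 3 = 570/11 = 51.82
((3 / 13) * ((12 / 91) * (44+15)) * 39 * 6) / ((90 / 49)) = 14868/65 = 228.74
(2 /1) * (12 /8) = 3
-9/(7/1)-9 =-10.29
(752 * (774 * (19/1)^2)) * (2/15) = 140079552/5 = 28015910.40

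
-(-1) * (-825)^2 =680625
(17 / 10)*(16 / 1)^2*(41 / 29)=89216/145 = 615.28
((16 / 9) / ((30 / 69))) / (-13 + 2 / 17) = -3128/9855 = -0.32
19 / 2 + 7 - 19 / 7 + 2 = 221/14 = 15.79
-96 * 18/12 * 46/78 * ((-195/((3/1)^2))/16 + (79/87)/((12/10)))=57385/1131 = 50.74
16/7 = 2.29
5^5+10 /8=3126.25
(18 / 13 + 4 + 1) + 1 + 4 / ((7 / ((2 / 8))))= 685/91 = 7.53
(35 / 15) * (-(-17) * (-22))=-2618/3 = -872.67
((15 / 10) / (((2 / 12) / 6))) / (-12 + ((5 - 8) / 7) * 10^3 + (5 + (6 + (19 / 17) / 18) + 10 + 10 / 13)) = -1503684/11660237 = -0.13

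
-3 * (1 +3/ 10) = -39/10 = -3.90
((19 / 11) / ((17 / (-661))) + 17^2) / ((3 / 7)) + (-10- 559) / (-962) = 93224155/179894 = 518.22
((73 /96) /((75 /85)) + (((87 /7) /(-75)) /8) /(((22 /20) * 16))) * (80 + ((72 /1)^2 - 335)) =313571479/73920 = 4242.04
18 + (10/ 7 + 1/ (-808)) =109881/5656 = 19.43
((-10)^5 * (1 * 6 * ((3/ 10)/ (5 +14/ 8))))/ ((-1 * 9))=80000/27 = 2962.96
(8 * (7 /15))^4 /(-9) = -9834496/455625 = -21.58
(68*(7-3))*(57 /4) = 3876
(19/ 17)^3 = 6859/4913 = 1.40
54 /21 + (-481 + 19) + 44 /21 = -1372/3 = -457.33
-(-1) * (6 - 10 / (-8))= 29/4 = 7.25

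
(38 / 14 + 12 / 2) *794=48434/7 = 6919.14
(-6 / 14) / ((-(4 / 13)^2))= 507/112 = 4.53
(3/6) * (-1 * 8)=-4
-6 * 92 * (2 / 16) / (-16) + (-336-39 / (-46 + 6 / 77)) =-22497/68 = -330.84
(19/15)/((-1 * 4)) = -19/60 = -0.32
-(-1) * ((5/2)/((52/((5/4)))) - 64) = -26599/416 = -63.94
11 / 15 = 0.73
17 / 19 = 0.89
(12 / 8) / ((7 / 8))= 12/7 = 1.71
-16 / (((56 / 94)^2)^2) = -4879681/38416 = -127.02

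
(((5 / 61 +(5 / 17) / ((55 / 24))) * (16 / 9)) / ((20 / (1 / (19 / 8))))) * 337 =25870816/9752985 = 2.65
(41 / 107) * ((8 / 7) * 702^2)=161639712/749 = 215807.36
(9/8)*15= 16.88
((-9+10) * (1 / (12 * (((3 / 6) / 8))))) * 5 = 20/3 = 6.67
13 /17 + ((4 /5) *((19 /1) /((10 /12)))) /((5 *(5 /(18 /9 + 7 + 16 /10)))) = 451481/53125 = 8.50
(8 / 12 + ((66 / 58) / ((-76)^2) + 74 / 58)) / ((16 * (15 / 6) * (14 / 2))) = 976243/140703360 = 0.01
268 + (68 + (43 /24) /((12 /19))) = 97585/288 = 338.84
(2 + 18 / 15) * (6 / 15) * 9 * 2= 576/25 = 23.04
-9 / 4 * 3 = -27/4 = -6.75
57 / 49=1.16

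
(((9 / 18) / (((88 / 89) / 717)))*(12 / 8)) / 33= 63813/3872 = 16.48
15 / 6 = 5/2 = 2.50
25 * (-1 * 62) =-1550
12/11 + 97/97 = 23/11 = 2.09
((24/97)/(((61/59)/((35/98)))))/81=1180/1118313 = 0.00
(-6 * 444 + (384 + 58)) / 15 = -2222/15 = -148.13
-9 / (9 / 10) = -10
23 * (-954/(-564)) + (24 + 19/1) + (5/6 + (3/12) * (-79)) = 35525/564 = 62.99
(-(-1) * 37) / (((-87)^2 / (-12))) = -148/2523 = -0.06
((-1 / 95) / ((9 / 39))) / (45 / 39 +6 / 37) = -6253/180405 = -0.03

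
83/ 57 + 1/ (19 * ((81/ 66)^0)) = 86/57 = 1.51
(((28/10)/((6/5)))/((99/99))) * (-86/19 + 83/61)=-8561/1159 = -7.39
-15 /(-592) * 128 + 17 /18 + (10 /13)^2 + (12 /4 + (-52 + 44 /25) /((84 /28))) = -25232533/2813850 = -8.97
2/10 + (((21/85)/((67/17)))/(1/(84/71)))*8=18869/23785 = 0.79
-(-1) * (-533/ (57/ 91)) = -48503/57 = -850.93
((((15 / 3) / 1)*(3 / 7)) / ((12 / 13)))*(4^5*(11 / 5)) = 36608/7 = 5229.71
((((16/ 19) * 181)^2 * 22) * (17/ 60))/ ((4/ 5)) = 196041824/1083 = 181017.38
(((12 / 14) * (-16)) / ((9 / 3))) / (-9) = 32/63 = 0.51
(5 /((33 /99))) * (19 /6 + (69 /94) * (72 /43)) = 266515/4042 = 65.94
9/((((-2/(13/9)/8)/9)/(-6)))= 2808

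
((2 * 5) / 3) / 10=1/3 = 0.33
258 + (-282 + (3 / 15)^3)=-2999/125 = -23.99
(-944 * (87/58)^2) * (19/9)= -4484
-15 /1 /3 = -5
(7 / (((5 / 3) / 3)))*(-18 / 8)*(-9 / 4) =5103/80 = 63.79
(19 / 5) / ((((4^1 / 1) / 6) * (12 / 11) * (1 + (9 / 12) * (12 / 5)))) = 209/112 = 1.87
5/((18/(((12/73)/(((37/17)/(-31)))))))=-5270/8103 = -0.65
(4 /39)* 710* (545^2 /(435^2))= 33742040/295191 = 114.31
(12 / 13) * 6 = 72/13 = 5.54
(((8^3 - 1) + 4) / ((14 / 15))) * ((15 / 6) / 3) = 12875/28 = 459.82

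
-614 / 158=-307/79 = -3.89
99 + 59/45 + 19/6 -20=83.48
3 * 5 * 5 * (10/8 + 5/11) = 5625/44 = 127.84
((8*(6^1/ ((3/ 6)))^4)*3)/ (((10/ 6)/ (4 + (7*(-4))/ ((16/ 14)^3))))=-22033296/5 = -4406659.20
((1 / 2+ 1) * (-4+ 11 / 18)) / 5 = -61/60 = -1.02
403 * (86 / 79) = 34658/79 = 438.71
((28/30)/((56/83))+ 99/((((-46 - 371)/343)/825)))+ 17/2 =-560208073/8340 = -67171.23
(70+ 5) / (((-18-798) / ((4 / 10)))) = -5/136 = -0.04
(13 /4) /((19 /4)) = 13/19 = 0.68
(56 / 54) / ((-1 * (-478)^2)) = -7/1542267 = 0.00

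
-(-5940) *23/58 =2355.52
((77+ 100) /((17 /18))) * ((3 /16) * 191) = 912789/136 = 6711.68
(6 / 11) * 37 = 222/11 = 20.18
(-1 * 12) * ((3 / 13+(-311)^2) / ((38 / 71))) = -535642176/247 = -2168591.81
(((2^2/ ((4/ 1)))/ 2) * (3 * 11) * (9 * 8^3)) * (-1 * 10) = -760320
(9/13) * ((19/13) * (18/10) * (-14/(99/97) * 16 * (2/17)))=-47.03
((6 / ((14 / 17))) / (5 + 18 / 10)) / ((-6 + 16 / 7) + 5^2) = 15/298 = 0.05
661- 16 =645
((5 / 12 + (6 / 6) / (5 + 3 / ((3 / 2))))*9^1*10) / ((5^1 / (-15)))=-2115/14 = -151.07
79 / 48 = 1.65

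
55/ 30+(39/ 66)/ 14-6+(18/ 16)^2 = -42265/14784 = -2.86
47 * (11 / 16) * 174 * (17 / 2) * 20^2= 19116075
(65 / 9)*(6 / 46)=0.94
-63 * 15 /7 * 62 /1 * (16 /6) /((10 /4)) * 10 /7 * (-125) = 11160000/7 = 1594285.71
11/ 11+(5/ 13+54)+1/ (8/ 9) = 5877/104 = 56.51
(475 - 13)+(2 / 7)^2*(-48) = 22446/49 = 458.08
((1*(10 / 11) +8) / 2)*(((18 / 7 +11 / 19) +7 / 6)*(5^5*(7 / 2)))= 527515625/2508 = 210333.18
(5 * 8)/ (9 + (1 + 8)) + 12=14.22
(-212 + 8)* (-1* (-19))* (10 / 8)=-4845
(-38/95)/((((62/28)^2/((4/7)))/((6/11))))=-1344/52855 = -0.03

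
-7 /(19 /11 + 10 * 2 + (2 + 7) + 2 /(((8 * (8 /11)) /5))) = -2464/11421 = -0.22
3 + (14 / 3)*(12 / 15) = 101/15 = 6.73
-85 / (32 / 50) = -132.81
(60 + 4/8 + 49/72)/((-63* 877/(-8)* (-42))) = -4405/20884878 = 0.00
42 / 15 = 14/5 = 2.80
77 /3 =25.67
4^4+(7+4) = 267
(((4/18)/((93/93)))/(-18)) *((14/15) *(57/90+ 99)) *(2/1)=-41846/18225 = -2.30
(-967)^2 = 935089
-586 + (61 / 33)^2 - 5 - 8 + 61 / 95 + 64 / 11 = -60947701/103455 = -589.12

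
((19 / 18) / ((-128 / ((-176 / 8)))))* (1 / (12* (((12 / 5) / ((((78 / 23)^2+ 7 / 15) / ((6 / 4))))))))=19847267/394896384 = 0.05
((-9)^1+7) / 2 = -1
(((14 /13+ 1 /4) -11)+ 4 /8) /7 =-477/364 = -1.31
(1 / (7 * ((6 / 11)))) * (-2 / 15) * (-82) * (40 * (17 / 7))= 122672/441 = 278.17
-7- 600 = -607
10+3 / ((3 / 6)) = 16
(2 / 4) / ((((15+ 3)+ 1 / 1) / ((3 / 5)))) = 3/190 = 0.02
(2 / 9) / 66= 1/297 = 0.00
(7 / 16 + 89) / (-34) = -1431/544 = -2.63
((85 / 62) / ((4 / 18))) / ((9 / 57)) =4845/124 = 39.07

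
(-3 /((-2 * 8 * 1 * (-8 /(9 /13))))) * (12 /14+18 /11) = -0.04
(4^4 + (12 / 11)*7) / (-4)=-725/11 = -65.91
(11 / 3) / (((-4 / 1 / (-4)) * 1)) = 11/3 = 3.67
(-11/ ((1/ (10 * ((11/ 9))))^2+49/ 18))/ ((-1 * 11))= 108900/297179 = 0.37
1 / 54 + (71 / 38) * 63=60395/513 = 117.73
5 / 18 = 0.28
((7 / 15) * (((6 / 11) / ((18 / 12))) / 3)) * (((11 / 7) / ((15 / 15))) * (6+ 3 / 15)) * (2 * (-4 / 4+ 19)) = 496/25 = 19.84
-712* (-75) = 53400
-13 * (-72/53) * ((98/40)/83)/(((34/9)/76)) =3921372/373915 = 10.49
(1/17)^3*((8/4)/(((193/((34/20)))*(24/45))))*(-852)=-639/111554 = -0.01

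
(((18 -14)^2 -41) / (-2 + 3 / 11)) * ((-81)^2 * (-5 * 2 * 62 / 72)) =-31073625/38 = -817726.97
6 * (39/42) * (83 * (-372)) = -1204164/7 = -172023.43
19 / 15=1.27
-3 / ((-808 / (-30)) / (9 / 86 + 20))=-77805/34744 = -2.24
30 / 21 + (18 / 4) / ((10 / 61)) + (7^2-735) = -91997/140 = -657.12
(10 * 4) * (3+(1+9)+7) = 800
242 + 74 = 316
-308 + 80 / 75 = -306.93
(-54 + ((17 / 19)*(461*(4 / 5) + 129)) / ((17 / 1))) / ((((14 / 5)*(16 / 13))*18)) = -1807/4032 = -0.45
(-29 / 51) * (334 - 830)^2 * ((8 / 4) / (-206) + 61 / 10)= -438769536/515 = -851979.68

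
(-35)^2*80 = 98000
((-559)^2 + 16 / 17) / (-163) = -5312193/2771 = -1917.07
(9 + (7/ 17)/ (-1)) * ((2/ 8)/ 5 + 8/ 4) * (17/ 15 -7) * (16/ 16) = -131692/1275 = -103.29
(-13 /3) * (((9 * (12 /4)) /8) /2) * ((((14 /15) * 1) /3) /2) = -91/80 = -1.14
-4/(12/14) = -14/3 = -4.67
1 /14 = 0.07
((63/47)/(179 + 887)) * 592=0.74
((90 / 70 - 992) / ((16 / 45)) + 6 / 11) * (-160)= 34321530/77 = 445734.16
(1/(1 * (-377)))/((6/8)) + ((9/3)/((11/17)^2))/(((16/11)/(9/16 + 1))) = 24503161/3184896 = 7.69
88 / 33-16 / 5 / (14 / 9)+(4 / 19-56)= -110084/1995 = -55.18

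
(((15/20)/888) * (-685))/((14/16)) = -685/1036 = -0.66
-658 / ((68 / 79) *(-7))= 3713/34 = 109.21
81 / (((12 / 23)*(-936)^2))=23/129792 = 0.00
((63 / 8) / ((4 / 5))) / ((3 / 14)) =735/16 = 45.94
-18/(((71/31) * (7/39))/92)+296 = -1854992/497 = -3732.38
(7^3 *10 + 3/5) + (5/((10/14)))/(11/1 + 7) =308789/90 = 3430.99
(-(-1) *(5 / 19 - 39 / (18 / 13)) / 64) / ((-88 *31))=3181/19903488 = 0.00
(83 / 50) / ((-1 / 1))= -83/50 = -1.66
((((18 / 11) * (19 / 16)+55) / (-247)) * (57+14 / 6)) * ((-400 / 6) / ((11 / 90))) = 222989500/29887 = 7461.09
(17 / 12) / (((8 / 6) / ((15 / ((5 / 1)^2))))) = 51/80 = 0.64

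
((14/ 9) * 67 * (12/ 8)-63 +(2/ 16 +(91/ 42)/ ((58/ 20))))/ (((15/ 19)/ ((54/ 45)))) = 1245773/8700 = 143.19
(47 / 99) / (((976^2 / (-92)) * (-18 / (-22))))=-1081/19289664 = 0.00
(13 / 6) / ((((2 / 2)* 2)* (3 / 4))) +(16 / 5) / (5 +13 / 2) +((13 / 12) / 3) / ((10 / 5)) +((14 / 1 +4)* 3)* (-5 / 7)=-236143/6440 = -36.67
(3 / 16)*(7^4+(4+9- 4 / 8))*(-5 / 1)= -72405/32 = -2262.66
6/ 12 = 1/2 = 0.50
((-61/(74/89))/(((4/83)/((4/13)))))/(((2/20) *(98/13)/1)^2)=-146447275/177674 = -824.25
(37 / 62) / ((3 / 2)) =37/93 = 0.40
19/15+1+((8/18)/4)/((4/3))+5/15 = 161/60 = 2.68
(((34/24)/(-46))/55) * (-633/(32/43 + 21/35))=9073/34408 = 0.26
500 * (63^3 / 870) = 4167450/29 = 143705.17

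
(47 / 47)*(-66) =-66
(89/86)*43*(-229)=-20381/2 = -10190.50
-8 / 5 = -1.60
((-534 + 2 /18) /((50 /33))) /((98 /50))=-52855/294 = -179.78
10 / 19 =0.53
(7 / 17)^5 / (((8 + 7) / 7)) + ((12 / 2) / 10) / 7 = 13602256/149084985 = 0.09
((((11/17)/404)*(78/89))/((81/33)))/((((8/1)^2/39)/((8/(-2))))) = -20449/14670048 = 0.00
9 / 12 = 3/4 = 0.75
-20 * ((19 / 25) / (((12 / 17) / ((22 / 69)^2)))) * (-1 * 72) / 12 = 312664/23805 = 13.13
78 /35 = 2.23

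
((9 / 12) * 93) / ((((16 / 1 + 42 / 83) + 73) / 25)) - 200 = -5364275/29716 = -180.52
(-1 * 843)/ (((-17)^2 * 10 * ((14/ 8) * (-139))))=1686/1405985 = 0.00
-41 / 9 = -4.56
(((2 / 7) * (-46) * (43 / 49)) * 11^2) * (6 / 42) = -478676/2401 = -199.37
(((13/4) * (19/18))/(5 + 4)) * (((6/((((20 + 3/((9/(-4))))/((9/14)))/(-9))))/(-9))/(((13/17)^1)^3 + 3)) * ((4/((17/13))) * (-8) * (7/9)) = -927979/2133936 = -0.43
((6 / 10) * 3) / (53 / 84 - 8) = -756/3095 = -0.24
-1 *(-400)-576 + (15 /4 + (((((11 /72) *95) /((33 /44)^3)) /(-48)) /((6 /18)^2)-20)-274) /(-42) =-328411/1944 = -168.94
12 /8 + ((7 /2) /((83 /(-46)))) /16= 1831/1328 = 1.38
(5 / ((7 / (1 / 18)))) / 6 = 5/756 = 0.01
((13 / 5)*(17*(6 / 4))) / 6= 221/20 = 11.05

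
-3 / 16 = -0.19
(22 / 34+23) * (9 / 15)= 1206/85 = 14.19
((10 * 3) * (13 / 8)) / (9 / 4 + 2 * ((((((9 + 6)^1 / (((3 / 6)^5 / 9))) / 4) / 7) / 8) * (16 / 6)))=455/981 = 0.46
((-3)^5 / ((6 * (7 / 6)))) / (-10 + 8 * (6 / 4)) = -243/14 = -17.36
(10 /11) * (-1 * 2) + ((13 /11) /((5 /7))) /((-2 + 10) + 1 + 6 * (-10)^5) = -8571313/4714215 = -1.82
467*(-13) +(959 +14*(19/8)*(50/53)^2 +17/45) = -5082.03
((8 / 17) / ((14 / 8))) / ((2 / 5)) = 80/119 = 0.67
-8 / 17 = -0.47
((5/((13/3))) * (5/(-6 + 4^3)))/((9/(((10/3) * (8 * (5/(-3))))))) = -5000/10179 = -0.49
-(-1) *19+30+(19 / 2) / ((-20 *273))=535061/10920 = 49.00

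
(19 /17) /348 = 19/5916 = 0.00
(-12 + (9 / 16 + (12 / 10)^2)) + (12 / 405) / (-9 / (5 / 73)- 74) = -110889871/11091600 = -10.00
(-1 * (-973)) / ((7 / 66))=9174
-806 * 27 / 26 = -837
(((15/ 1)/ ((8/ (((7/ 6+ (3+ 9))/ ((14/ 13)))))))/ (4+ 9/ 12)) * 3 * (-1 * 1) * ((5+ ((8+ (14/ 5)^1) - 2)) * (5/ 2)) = -499.50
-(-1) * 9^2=81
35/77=5/11 = 0.45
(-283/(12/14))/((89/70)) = -69335/267 = -259.68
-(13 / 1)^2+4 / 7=-1179/7 = -168.43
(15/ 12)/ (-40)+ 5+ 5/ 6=557/96 = 5.80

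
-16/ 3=-5.33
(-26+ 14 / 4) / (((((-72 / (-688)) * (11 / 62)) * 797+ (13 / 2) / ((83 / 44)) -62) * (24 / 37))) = 20468215/25819428 = 0.79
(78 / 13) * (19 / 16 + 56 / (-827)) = 44451/6616 = 6.72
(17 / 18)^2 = 289/324 = 0.89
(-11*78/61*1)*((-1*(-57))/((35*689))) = -3762/113155 = -0.03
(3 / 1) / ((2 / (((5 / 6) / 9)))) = 0.14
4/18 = 2/9 = 0.22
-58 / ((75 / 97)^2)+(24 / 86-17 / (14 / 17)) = -397481519/3386250 = -117.38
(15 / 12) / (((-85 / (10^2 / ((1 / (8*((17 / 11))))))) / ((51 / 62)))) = -5100/341 = -14.96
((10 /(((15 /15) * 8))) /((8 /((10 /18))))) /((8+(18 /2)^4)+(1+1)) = 25/1892448 = 0.00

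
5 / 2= 2.50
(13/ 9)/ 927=13/8343 = 0.00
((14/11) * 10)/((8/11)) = 35/2 = 17.50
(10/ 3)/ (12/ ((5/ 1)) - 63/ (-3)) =50/351 = 0.14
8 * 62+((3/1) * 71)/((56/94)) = 23899/28 = 853.54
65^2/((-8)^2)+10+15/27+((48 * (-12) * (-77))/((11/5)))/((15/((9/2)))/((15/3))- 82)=-6018715/35136 = -171.30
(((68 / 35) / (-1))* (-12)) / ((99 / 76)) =20672/1155 = 17.90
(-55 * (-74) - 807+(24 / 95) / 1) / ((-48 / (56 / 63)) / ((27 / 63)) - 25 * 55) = -310009/142595 = -2.17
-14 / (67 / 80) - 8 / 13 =-15096/871 = -17.33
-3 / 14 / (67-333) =3/3724 = 0.00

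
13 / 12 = 1.08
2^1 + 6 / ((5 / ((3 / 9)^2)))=32/15 = 2.13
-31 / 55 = -0.56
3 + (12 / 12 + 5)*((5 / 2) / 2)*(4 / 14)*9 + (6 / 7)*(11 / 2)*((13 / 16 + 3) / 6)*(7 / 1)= 9689/224 = 43.25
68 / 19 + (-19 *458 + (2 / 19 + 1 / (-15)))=-2479039/285 = -8698.38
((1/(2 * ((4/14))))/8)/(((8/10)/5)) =175/128 = 1.37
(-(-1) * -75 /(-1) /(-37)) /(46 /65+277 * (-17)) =1625/3774481 = 0.00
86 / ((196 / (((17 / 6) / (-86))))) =-17/1176 = -0.01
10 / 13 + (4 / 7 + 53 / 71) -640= -4121555/6461 = -637.91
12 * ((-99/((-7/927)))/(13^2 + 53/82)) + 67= 32276297/32459 = 994.37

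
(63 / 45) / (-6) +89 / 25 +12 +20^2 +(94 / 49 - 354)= 464851/7350 = 63.25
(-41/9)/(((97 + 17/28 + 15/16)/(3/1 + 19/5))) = -156128/496665 = -0.31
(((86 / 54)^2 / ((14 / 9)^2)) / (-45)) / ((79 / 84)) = -1849/74655 = -0.02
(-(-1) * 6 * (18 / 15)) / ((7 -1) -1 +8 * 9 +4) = 4/45 = 0.09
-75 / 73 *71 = -5325/73 = -72.95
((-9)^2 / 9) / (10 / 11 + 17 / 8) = 2.97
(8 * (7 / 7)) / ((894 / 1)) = 4/447 = 0.01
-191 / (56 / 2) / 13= -191/364 = -0.52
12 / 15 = 0.80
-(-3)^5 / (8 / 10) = 1215/4 = 303.75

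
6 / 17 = 0.35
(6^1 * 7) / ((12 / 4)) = 14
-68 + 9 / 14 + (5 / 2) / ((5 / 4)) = -915/14 = -65.36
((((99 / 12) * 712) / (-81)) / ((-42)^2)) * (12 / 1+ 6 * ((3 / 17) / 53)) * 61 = -30.14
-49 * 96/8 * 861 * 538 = -272372184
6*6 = 36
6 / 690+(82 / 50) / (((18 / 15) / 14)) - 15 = 1429/345 = 4.14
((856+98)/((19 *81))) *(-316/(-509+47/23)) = 3634/9405 = 0.39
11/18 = 0.61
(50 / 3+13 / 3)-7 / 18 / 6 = 2261/108 = 20.94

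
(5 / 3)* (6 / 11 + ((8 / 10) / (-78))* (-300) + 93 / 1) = 161.04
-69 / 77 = -0.90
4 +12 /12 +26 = 31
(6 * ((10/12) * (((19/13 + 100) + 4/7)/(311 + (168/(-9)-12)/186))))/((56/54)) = 349719525/220970204 = 1.58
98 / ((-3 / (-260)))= 25480/3 = 8493.33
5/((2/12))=30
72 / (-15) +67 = 311/5 = 62.20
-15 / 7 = -2.14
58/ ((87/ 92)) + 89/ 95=17747/285 = 62.27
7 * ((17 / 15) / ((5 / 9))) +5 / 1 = 482/25 = 19.28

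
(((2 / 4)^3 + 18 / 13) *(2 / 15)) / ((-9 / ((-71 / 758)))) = 11147/5321160 = 0.00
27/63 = 3/7 = 0.43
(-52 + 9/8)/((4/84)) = -8547/8 = -1068.38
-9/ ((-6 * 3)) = 1/2 = 0.50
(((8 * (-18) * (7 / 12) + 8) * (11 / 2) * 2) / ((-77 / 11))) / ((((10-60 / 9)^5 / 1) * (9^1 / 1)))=5643/175000 = 0.03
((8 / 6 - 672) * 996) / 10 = -333992/5 = -66798.40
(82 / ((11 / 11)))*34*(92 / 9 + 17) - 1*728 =676508/9 = 75167.56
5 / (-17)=-5/17 = -0.29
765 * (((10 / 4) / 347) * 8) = 15300/347 = 44.09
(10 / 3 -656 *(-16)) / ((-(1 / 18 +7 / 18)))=-23623.50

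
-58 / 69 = -0.84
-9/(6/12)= -18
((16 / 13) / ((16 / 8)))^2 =0.38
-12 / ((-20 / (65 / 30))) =13/10 = 1.30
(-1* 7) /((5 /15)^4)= -567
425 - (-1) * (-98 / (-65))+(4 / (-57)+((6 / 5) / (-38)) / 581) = 426.44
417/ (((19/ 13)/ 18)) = 97578/19 = 5135.68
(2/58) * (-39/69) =-0.02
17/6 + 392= 2369/6 = 394.83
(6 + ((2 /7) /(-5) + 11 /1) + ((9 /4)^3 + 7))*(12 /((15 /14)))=79147/200 = 395.74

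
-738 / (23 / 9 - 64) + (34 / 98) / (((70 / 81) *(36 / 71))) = 13876497/1083880 = 12.80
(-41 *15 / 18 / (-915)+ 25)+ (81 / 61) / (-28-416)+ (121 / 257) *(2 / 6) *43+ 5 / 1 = 768088259/20881764 = 36.78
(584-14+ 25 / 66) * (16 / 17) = 301160/561 = 536.83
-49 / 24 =-2.04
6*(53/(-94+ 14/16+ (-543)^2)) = 2544/2358047 = 0.00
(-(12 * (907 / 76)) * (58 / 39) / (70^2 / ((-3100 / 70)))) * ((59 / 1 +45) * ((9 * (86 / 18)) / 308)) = 70123798/2509045 = 27.95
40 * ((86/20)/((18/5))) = 430/9 = 47.78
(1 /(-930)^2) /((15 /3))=1/4324500 = 0.00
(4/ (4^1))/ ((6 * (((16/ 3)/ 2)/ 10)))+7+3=85/8 = 10.62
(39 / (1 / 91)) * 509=1806441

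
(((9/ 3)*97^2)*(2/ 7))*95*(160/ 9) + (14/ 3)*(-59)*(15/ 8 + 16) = 381240329/28 = 13615726.04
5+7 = 12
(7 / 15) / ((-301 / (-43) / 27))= 9/5 = 1.80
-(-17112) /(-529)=-744/23 = -32.35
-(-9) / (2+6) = 9/8 = 1.12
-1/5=-0.20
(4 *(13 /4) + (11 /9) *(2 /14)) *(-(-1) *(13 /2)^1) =5395/63 = 85.63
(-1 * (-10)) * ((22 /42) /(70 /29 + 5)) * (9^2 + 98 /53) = 2801458/47859 = 58.54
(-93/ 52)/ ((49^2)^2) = -93/299769652 = 0.00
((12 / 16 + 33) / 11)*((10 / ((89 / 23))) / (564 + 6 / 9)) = 46575/3316852 = 0.01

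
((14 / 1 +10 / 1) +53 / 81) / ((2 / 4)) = 3994/81 = 49.31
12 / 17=0.71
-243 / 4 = -60.75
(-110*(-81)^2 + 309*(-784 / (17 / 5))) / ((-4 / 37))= 249386475/34 = 7334896.32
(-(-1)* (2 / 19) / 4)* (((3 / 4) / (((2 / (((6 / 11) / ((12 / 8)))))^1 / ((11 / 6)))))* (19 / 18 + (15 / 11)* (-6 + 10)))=1289/30096 = 0.04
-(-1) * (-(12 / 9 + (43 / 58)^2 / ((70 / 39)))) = -1158253/706440 = -1.64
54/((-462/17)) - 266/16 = -11465/616 = -18.61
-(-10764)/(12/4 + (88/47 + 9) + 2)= 252954/373 = 678.16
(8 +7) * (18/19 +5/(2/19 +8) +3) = 200325/2926 = 68.46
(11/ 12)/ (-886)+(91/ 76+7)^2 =515815499/7676304 = 67.20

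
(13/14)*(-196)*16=-2912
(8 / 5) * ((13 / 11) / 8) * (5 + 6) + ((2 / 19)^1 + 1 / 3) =866/285 = 3.04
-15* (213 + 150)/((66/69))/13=-11385/26 = -437.88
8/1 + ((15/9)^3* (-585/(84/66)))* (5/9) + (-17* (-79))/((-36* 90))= -26640461/22680 = -1174.62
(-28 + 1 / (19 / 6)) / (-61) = 526/1159 = 0.45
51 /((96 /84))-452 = -3259/8 = -407.38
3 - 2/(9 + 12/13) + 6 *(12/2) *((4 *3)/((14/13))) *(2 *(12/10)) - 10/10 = 4354904/4515 = 964.54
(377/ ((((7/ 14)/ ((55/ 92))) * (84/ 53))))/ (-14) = -20.31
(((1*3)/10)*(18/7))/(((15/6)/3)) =162/175 = 0.93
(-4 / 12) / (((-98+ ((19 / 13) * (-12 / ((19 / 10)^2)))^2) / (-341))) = -20804069/13616646 = -1.53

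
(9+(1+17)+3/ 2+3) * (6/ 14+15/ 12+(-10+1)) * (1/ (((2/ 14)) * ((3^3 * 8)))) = -1435/192 = -7.47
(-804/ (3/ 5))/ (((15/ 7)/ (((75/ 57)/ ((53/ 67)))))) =-1040.15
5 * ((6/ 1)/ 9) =10/3 = 3.33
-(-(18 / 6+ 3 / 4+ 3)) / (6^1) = 9/8 = 1.12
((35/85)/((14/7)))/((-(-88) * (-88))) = -7/263296 = 0.00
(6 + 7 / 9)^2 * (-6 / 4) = -3721/54 = -68.91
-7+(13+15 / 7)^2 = 10893/49 = 222.31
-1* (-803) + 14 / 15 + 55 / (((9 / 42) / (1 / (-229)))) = 2757661/3435 = 802.81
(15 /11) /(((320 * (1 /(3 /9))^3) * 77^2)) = 1/37566144 = 0.00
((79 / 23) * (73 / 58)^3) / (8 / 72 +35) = 3501153/17950304 = 0.20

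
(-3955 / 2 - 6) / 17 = -3967/34 = -116.68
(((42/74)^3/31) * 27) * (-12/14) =-214326/1570243 = -0.14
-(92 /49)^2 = -8464/2401 = -3.53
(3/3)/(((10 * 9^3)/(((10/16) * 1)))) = 1/11664 = 0.00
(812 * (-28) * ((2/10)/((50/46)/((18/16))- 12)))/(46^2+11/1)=392196/2024195 = 0.19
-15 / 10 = -3/2 = -1.50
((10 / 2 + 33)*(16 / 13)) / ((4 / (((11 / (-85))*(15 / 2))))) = -2508/221 = -11.35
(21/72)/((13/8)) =7/39 = 0.18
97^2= 9409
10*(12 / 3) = 40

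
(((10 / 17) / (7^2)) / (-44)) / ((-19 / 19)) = 5/18326 = 0.00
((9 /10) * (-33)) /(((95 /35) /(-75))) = 31185/38 = 820.66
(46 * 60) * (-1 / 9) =-920/3 = -306.67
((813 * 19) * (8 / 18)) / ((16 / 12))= 5149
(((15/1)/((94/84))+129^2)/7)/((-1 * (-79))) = 782757/25991 = 30.12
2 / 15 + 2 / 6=7/15 = 0.47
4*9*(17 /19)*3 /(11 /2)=3672/209 = 17.57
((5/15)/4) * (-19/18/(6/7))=-133/1296 = -0.10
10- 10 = 0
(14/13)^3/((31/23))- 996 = -67771460/68107 = -995.07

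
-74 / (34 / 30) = -65.29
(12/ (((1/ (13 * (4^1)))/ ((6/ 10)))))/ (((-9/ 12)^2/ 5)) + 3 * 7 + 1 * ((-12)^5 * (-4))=998677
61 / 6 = 10.17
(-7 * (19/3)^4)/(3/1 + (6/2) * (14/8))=-3648988/2673 = -1365.13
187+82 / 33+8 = 6517/33 = 197.48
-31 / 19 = -1.63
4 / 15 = 0.27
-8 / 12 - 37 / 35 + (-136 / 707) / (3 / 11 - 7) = -665177/392385 = -1.70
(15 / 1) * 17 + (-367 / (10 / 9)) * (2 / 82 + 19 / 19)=-17088/205 = -83.36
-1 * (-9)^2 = -81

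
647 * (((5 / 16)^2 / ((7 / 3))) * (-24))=-145575/224 = -649.89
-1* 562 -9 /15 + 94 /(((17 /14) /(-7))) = -93881/85 = -1104.48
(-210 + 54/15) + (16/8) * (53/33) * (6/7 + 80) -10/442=13605173/255255 = 53.30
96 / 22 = 48/11 = 4.36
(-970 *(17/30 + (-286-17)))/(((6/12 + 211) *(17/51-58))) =-1760162/73179 = -24.05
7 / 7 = 1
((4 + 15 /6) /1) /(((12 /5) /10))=325/12 = 27.08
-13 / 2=-6.50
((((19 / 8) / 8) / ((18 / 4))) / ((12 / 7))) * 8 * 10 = 665/216 = 3.08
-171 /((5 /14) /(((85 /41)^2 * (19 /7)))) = -9389610/1681 = -5585.73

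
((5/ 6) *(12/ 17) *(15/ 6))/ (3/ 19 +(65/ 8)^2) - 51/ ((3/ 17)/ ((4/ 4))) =-395303971/1367939 = -288.98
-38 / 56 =-19/28 = -0.68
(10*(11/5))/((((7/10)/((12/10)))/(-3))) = -792/7 = -113.14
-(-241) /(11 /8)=1928/11 = 175.27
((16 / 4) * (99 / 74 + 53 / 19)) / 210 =829/10545 = 0.08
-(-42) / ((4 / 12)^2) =378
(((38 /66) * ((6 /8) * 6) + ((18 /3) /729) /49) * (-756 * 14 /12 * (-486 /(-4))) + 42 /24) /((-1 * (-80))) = -3470.82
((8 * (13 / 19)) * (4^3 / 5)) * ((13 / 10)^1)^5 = 77228944/296875 = 260.14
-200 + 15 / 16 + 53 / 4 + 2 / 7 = -20779/112 = -185.53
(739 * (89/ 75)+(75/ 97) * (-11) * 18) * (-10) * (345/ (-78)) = 121118851/3783 = 32016.61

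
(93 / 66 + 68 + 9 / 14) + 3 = 5625/77 = 73.05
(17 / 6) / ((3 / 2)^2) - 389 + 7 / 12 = -41813/108 = -387.16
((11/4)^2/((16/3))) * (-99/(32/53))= -1904661/8192 = -232.50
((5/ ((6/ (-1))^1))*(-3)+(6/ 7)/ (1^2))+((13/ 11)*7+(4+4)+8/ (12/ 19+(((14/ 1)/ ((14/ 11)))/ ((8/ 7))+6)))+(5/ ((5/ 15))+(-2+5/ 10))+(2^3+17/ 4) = 4987385/108724 = 45.87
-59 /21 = -2.81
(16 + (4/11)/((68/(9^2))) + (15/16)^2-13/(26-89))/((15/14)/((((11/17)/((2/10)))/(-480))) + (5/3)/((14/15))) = -0.11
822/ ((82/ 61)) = 25071/41 = 611.49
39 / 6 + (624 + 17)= 1295/2 = 647.50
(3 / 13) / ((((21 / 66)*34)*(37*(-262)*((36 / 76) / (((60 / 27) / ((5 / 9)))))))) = -418/22494927 = 0.00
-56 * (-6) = 336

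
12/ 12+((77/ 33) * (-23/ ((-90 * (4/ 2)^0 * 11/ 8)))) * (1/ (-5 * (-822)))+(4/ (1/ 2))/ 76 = 64091293/57981825 = 1.11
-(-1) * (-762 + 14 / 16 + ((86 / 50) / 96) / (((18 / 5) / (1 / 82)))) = -539241797/708480 = -761.12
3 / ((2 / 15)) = 45/2 = 22.50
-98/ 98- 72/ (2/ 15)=-541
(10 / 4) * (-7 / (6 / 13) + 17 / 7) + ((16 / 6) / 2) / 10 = -13319/420 = -31.71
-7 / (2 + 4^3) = -7/66 = -0.11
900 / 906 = 150/151 = 0.99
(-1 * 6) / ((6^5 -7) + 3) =-3/3886 = 0.00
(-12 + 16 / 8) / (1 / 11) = -110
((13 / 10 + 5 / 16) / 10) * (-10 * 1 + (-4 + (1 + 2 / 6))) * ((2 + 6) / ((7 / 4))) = -1634/175 = -9.34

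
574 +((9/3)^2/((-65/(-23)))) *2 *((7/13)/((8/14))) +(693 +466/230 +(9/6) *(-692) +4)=9368753/38870 = 241.03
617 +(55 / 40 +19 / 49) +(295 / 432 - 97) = 11059129/21168 = 522.45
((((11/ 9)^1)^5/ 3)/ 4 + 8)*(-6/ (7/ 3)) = -5829755/275562 = -21.16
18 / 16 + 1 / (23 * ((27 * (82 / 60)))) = 76463/67896 = 1.13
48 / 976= 3/61 = 0.05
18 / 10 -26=-121/5 = -24.20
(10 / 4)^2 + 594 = 2401/4 = 600.25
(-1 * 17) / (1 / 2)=-34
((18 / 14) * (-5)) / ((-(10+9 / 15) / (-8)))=-1800/371 = -4.85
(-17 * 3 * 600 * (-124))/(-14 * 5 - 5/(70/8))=-13280400/247 = -53766.80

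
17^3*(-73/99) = -3622.72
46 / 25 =1.84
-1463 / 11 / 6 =-133/6 = -22.17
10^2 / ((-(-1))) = 100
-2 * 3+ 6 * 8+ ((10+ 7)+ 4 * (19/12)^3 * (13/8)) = 84.80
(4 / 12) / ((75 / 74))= 74/225 = 0.33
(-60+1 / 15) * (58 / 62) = -841/15 = -56.07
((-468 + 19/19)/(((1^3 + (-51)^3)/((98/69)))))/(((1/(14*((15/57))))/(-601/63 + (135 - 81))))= 18312938/22359105 = 0.82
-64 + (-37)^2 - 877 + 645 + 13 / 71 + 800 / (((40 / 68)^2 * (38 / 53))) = 5797752/1349 = 4297.81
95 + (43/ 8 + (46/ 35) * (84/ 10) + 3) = 22883/200 = 114.42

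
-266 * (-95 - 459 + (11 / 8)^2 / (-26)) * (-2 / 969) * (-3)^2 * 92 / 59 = -445314891/104312 = -4269.07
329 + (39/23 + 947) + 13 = 29686/23 = 1290.70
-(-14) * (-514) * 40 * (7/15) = -402976/3 = -134325.33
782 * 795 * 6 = 3730140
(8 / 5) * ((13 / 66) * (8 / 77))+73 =927881/12705 = 73.03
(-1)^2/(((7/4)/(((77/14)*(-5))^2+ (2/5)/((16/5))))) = 432.21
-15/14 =-1.07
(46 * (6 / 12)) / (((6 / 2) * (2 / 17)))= 391/6 = 65.17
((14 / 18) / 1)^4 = 2401/6561 = 0.37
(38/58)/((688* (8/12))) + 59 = 2354393/39904 = 59.00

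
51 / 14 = 3.64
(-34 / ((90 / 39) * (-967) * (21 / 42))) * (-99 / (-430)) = 7293/1039525 = 0.01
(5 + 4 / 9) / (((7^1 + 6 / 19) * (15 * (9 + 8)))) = 931/319005 = 0.00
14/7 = 2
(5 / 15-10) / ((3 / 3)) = -29/3 = -9.67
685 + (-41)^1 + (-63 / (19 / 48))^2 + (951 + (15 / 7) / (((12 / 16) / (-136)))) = 67060677/2527 = 26537.66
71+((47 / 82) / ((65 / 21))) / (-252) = 71.00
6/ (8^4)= 3/2048 = 0.00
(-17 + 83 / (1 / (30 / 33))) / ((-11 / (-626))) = 402518/121 = 3326.60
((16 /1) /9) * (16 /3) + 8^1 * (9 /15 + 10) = 12728/135 = 94.28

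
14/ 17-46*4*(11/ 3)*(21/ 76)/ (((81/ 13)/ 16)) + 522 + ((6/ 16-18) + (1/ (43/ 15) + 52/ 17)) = 269060203/9000072 = 29.90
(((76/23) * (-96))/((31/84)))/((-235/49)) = 30030336/167555 = 179.23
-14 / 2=-7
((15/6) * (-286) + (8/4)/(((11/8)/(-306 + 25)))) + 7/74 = -914637/814 = -1123.63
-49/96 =-0.51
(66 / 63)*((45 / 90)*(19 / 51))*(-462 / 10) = -2299/255 = -9.02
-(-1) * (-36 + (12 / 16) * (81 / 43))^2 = 35390601/29584 = 1196.28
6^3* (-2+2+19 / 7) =4104/7 = 586.29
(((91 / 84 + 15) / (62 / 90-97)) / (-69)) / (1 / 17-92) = -16405/623211864 = 0.00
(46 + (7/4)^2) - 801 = -751.94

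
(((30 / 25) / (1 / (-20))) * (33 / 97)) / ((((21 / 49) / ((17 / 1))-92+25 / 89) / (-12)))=-16776144/15699935 = -1.07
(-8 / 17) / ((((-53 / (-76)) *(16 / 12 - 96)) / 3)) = 1368/63971 = 0.02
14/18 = 7/9 = 0.78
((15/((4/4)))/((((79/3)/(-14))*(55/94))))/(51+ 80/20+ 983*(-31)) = 5922/13216621 = 0.00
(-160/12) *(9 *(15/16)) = -225/2 = -112.50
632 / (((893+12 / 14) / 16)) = 70784/6257 = 11.31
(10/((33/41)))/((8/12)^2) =615/22 = 27.95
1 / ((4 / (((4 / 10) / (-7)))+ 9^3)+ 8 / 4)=1/661 = 0.00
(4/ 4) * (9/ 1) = 9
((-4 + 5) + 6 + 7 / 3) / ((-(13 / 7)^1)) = -196/39 = -5.03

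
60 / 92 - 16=-353/23 = -15.35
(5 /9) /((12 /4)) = 5/27 = 0.19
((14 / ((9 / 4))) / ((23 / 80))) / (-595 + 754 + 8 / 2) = 4480/33741 = 0.13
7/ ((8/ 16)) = 14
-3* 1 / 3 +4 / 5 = -1/5 = -0.20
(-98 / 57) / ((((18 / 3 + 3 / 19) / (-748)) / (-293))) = -21478072/351 = -61191.09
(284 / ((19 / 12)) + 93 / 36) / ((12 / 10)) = 207425/1368 = 151.63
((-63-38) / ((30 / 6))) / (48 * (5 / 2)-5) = -101/575 = -0.18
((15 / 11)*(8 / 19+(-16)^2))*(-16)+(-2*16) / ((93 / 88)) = -109331584/19437 = -5624.92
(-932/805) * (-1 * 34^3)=36631328/805 = 45504.76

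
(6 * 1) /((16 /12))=4.50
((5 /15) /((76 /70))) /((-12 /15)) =-175/456 = -0.38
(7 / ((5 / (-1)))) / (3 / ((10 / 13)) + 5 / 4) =-28/103 = -0.27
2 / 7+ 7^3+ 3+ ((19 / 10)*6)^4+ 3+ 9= 75459507/4375 = 17247.89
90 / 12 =15/2 = 7.50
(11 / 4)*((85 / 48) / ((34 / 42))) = 385/64 = 6.02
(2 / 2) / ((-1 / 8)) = -8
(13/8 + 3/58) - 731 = -169203/232 = -729.32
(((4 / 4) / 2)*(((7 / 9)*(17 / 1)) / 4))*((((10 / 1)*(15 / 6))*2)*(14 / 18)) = 20825/324 = 64.27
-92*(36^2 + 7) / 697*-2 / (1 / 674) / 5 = 161592848/3485 = 46368.11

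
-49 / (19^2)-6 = -2215/361 = -6.14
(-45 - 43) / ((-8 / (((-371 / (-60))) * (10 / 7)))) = 97.17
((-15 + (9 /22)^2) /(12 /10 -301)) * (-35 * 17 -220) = -29254425/725516 = -40.32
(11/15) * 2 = 22/15 = 1.47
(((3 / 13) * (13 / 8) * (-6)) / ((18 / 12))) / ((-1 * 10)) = 3/20 = 0.15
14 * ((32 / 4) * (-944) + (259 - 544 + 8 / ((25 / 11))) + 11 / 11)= -2741368/25 = -109654.72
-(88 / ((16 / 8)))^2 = -1936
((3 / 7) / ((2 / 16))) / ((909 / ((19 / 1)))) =152/2121 = 0.07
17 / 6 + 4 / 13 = 245/78 = 3.14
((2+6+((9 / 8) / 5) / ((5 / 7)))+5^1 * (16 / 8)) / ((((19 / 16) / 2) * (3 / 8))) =39072/475 = 82.26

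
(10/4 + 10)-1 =11.50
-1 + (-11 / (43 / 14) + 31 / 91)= -16594/3913 = -4.24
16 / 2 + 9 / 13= 113/13 = 8.69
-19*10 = -190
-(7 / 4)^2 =-49/16 = -3.06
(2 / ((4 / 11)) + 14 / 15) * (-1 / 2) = -193/60 = -3.22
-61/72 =-0.85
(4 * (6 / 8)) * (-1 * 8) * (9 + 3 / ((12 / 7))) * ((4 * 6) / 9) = -688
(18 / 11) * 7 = 126/11 = 11.45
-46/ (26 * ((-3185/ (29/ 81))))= 667/3353805 = 0.00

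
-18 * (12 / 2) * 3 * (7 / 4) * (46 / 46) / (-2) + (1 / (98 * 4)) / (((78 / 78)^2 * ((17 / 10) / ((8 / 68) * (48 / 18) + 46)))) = 12046883/42483 = 283.57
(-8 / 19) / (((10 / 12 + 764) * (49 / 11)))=-528/4272359 = 0.00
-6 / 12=-0.50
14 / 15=0.93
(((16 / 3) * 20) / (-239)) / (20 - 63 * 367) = 320/16563417 = 0.00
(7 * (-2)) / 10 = -7/5 = -1.40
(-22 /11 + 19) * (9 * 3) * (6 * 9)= 24786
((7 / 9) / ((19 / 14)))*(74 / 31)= 7252/5301 = 1.37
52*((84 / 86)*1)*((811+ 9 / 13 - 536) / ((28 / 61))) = 30505.67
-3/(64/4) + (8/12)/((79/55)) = 1049/3792 = 0.28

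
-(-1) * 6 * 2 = 12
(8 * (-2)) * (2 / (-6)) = 16/3 = 5.33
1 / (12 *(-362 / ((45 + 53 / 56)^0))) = -1/4344 = 0.00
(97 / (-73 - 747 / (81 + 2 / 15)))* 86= -5076107/50023 = -101.48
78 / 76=39/38 = 1.03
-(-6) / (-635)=-6/635 = -0.01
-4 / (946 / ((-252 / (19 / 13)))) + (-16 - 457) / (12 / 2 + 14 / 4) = -440906/8987 = -49.06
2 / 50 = 1/25 = 0.04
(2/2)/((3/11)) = 11/3 = 3.67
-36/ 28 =-9/7 = -1.29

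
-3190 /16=-1595/8 = -199.38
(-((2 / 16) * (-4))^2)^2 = 0.06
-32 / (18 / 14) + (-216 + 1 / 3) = -2165/9 = -240.56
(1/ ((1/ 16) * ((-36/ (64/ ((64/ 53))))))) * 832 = -176384/9 = -19598.22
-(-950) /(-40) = -95/4 = -23.75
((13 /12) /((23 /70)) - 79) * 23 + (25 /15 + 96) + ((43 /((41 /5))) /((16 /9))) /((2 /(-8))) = -271469/164 = -1655.30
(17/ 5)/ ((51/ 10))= 2/3 = 0.67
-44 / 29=-1.52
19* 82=1558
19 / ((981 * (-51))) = -19/50031 = 0.00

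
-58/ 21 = -2.76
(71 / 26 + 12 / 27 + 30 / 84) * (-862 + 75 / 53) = -131952623/43407 = -3039.89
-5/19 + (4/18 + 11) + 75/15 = 2729/171 = 15.96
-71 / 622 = -0.11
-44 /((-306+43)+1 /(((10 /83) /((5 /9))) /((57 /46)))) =12144/71011 = 0.17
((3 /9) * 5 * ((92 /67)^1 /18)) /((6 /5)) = 575/5427 = 0.11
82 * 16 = 1312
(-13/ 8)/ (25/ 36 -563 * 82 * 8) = 117/26591566 = 0.00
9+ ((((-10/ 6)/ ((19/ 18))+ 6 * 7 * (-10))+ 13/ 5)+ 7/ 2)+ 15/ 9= -230743/570 = -404.81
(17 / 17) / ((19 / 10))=10/19 = 0.53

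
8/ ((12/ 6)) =4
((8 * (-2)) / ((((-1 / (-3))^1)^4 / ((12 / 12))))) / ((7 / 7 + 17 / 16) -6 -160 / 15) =62208/701 = 88.74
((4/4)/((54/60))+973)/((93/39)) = 113971/279 = 408.50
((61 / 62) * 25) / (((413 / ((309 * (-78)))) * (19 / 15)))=-1133.23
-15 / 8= -1.88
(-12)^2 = 144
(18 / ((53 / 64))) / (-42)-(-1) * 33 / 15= 3121/1855 = 1.68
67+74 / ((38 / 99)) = 4936/19 = 259.79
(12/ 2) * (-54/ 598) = -0.54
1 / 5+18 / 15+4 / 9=83/45 = 1.84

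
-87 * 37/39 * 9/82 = -9657/1066 = -9.06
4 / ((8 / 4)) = 2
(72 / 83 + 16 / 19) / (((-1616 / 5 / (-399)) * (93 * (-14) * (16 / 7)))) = -11795/16631872 = 0.00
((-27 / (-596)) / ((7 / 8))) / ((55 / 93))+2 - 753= -43076093/57365 = -750.91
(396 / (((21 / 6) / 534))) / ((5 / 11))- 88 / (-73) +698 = 341397654/2555 = 133619.43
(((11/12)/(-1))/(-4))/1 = 0.23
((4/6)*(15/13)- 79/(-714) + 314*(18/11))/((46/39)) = 52551701/120428 = 436.37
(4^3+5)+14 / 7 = 71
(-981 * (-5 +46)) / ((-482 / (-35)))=-1407735/482 = -2920.61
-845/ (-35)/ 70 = 169/490 = 0.34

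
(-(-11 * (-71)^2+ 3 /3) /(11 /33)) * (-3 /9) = -55450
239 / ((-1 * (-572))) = 239/572 = 0.42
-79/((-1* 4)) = 79/4 = 19.75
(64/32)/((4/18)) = 9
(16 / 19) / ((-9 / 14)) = -224/171 = -1.31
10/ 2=5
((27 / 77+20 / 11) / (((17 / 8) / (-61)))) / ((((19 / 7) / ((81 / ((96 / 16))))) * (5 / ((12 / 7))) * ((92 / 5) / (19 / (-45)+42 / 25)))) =-103785156/14300825 = -7.26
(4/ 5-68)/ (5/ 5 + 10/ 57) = -19152/335 = -57.17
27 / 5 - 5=2/5 = 0.40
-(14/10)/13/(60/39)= -7/100 = -0.07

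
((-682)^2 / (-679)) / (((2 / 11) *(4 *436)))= -2.16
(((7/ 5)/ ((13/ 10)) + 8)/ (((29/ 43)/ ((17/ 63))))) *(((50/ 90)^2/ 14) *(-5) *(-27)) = 5391125/498771 = 10.81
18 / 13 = 1.38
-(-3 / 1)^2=-9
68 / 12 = 17/3 = 5.67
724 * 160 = 115840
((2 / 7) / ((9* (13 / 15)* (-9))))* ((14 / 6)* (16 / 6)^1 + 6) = -1100/22113 = -0.05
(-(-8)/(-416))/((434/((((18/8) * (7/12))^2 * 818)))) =-25767/412672 = -0.06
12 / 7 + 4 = 40/7 = 5.71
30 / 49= 0.61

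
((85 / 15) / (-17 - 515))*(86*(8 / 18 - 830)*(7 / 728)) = 2728823/373464 = 7.31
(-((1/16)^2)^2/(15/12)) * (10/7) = -1/57344 = 0.00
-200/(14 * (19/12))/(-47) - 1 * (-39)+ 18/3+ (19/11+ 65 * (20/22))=7289364/68761 = 106.01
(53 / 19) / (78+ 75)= 53/2907 = 0.02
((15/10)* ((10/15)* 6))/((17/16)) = 5.65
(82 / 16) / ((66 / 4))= 41/132 = 0.31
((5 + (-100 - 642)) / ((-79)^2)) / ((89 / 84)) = -61908/555449 = -0.11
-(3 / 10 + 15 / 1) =-153/10 = -15.30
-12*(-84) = 1008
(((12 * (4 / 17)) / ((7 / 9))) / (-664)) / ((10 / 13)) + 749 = 36989014/49385 = 748.99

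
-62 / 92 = -31/46 = -0.67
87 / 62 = 1.40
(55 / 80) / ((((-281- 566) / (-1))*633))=1/779856 = 0.00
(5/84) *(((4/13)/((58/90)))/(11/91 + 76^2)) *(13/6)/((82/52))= 4225/624970503 = 0.00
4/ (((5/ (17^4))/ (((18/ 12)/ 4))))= 250563/10 = 25056.30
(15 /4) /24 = 5/32 = 0.16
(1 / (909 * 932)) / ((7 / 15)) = 5/1976772 = 0.00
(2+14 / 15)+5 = 119/15 = 7.93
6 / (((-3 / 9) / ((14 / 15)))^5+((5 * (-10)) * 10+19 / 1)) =-3226944/258696469 = -0.01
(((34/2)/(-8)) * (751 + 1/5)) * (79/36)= -420359/120 = -3502.99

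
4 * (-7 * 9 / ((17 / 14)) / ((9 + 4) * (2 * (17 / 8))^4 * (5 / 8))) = -7225344/92290705 = -0.08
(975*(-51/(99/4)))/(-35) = 4420/77 = 57.40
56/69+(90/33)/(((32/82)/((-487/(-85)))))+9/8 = 541634/12903 = 41.98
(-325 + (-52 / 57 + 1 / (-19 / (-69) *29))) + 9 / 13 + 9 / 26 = -13957045/42978 = -324.75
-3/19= -0.16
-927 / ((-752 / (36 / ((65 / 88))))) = 183546/3055 = 60.08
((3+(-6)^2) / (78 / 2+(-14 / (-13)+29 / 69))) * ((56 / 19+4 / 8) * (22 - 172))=-343707975/690194 = -497.99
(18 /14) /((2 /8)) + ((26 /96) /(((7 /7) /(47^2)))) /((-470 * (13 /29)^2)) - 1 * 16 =-750929/43680 = -17.19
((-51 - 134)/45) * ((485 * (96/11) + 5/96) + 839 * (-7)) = 64086701/9504 = 6743.13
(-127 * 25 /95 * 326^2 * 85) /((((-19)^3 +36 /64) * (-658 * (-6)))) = 269941040/24210123 = 11.15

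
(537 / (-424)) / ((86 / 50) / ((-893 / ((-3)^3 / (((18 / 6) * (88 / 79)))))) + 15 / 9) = -395621325/525480107 = -0.75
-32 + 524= 492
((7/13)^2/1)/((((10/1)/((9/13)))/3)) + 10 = 221023/21970 = 10.06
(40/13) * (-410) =-16400/13 = -1261.54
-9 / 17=-0.53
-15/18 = -5/6 = -0.83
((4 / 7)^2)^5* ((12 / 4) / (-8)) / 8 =-49152/282475249 = 0.00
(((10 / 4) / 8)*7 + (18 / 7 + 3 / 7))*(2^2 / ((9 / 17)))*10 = 7055/18 = 391.94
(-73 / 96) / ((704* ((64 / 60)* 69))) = -365/24870912 = 0.00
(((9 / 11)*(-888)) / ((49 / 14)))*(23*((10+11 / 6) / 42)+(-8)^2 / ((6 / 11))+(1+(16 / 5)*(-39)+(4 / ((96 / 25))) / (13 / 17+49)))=-905131/126665 = -7.15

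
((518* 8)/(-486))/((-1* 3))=2072/729 = 2.84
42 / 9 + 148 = 152.67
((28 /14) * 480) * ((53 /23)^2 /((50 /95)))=5123616/529 = 9685.47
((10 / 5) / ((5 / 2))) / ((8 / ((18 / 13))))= 9/65 = 0.14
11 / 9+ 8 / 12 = 17/9 = 1.89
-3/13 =-0.23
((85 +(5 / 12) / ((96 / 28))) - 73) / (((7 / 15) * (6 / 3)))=17455/1344 = 12.99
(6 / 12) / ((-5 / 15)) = -3/2 = -1.50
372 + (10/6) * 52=1376/3 = 458.67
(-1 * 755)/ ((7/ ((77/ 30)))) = -1661/6 = -276.83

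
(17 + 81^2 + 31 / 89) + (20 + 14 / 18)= 5285900/801 = 6599.13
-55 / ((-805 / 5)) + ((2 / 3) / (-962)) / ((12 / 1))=952219/2787876 = 0.34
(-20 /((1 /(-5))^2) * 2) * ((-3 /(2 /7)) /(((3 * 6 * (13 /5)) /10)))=87500/39 = 2243.59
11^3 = 1331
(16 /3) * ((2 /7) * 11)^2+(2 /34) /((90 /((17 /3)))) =697009/13230 = 52.68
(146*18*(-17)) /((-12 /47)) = 174981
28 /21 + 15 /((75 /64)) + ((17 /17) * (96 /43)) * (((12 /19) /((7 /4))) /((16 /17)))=1285868/85785 = 14.99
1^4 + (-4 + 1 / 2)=-5/2 = -2.50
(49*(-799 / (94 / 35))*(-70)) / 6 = 1020425/6 = 170070.83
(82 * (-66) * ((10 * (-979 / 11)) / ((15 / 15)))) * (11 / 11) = 4816680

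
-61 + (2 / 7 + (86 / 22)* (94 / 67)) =-284931/5159 = -55.23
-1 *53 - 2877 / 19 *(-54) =154351/19 = 8123.74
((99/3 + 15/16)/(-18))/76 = -181/7296 = -0.02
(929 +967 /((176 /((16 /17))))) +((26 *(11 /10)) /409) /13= 357243107/382415 = 934.18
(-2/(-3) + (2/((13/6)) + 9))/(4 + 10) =59/78 = 0.76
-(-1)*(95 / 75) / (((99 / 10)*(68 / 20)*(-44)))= -95/111078 = 0.00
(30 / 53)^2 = 900/2809 = 0.32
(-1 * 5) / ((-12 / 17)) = 85/12 = 7.08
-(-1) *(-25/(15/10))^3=-125000/27 = -4629.63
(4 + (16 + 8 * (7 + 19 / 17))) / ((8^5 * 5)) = 361/696320 = 0.00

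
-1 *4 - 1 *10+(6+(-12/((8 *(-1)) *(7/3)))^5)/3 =-6434205/537824 = -11.96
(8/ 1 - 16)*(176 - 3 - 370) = 1576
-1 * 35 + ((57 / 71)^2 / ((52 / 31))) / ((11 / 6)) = -50158253/1441726 = -34.79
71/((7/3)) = 213/7 = 30.43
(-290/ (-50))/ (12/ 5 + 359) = 29/1807 = 0.02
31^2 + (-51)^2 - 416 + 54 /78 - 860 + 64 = 30559/13 = 2350.69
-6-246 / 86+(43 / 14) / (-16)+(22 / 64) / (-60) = -5234891/577920 = -9.06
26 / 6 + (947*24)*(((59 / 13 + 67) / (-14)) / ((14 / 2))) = -16586.75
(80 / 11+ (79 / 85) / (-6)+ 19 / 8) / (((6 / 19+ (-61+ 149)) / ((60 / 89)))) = 4047361/55853908 = 0.07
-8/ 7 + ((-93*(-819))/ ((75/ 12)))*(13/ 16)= 6930397/700 = 9900.57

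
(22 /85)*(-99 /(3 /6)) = -4356/85 = -51.25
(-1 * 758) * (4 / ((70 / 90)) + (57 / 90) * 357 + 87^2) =-206940443/35 = -5912584.09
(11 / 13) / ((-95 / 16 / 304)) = -2816/65 = -43.32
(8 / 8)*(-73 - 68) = -141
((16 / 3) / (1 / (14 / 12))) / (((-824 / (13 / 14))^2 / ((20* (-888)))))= -31265/222789 = -0.14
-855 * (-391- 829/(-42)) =317428.93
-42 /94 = -21/47 = -0.45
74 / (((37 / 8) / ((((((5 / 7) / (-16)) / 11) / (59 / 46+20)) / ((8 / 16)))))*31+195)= -17020/86419451 = 0.00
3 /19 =0.16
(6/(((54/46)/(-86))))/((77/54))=-23736/77 = -308.26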